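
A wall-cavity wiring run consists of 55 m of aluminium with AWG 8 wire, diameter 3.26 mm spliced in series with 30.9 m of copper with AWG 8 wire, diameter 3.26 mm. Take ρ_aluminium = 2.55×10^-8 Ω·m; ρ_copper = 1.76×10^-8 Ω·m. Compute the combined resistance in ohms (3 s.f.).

Segment 1: A = π(3.26/2 mm)² = π(1.6300e-03 m)² = 8.347e-06 m²
R₁ = ρL/A = (2.55×10^-8)(55)/(8.347e-06) = 0.168 Ω
R₂ = (1.76×10^-8)(30.9)/(8.347e-06) = 0.06515 Ω
R = R₁ + R₂ = 0.233 Ω

0.233 Ω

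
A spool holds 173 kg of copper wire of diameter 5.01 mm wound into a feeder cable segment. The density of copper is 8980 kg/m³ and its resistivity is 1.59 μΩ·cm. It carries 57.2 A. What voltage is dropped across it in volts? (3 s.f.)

45.1 V

ρ = 1.59 μΩ·cm = 1.59×10^-8 Ω·m
A = π(d/2)² = π(2.5050e-03 m)² = 1.9714e-05 m²
L = m/(density·A) = 173/(8980×1.9714e-05) = 977.2 m
R = ρL/A = (1.59×10^-8)(977.2)/(1.9714e-05) = 0.7882 Ω
V = IR = 57.2 × 0.7882 = 45.1 V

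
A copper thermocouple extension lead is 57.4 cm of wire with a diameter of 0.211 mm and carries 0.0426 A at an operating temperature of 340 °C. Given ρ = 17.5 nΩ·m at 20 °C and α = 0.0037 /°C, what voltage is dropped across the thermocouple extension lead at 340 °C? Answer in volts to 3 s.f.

ρ = 17.5 nΩ·m = 1.75×10^-8 Ω·m
A = π(d/2)² = π(1.0550e-04 m)² = 3.497e-08 m²
R₍20₎ = ρL/A = (1.75×10^-8)(0.574)/(3.497e-08) = 0.2873 Ω
R₍340₎ = R₍20₎(1 + αΔT) = 0.2873 × (1 + 0.0037×320) = 0.6274 Ω
V = IR = 0.0426 × 0.6274 = 0.0267 V

0.0267 V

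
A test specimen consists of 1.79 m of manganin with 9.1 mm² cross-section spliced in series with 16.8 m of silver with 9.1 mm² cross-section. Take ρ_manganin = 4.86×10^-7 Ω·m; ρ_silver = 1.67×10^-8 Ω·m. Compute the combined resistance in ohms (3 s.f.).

0.126 Ω

Segment 1: A = 9.1 mm² = 9.100e-06 m²
R₁ = ρL/A = (4.86×10^-7)(1.79)/(9.100e-06) = 0.0956 Ω
R₂ = (1.67×10^-8)(16.8)/(9.100e-06) = 0.03083 Ω
R = R₁ + R₂ = 0.126 Ω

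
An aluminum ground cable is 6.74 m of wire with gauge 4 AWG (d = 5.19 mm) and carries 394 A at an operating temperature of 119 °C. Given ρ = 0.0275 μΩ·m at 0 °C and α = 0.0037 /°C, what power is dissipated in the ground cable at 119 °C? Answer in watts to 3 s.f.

1960 W

ρ = 0.0275 μΩ·m = 2.75×10^-8 Ω·m
A = π(5.19/2 mm)² = π(2.5950e-03 m)² = 2.116e-05 m²
R₍0₎ = ρL/A = (2.75×10^-8)(6.74)/(2.116e-05) = 0.008761 Ω
R₍119₎ = R₍0₎(1 + αΔT) = 0.008761 × (1 + 0.0037×119) = 0.01262 Ω
P = I²R = (394)² × 0.01262 = 1960 W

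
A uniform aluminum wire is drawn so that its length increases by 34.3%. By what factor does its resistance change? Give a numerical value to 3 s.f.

1.80

k = 1 + 34.3/100 = 1.343; volume constant ⇒ A' = A/k, so R' = k²R.
Factor = 1.80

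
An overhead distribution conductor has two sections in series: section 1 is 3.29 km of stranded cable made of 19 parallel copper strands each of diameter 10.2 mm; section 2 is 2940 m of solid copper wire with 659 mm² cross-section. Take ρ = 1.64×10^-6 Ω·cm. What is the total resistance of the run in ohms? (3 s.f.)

ρ = 1.64×10^-6 Ω·cm = 1.64×10^-8 Ω·m
Section 1: A_strand = π(5.1000e-03)² = 8.171e-05 m²; R₁ = ρL/(N·A_s) = (1.64×10^-8)(3290)/(19×8.171e-05) = 0.03475 Ω
Section 2: A = 659 mm² = 6.590e-04 m²
R₂ = (1.64×10^-8)(2940)/(6.590e-04) = 0.07317 Ω
R = R₁ + R₂ = 0.108 Ω

0.108 Ω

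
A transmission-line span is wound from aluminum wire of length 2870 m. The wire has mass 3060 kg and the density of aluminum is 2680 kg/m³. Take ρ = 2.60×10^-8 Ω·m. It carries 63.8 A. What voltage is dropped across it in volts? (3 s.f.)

A = m/(density·L) = 3060/(2680×2870) = 3.9784e-04 m²
R = ρL/A = (2.60×10^-8)(2870)/(3.9784e-04) = 0.1876 Ω
V = IR = 63.8 × 0.1876 = 12.0 V

12.0 V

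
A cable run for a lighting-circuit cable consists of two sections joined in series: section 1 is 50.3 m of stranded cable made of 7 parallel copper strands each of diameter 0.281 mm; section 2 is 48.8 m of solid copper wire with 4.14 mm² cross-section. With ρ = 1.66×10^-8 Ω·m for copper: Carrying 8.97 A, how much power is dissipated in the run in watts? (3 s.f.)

171 W

Section 1: A_strand = π(1.4050e-04)² = 6.202e-08 m²; R₁ = ρL/(N·A_s) = (1.66×10^-8)(50.3)/(7×6.202e-08) = 1.923 Ω
Section 2: A = 4.14 mm² = 4.140e-06 m²
R₂ = (1.66×10^-8)(48.8)/(4.140e-06) = 0.1957 Ω
R = R₁ + R₂ = 2.119 Ω
P = I²R = (8.97)² × 2.119 = 171 W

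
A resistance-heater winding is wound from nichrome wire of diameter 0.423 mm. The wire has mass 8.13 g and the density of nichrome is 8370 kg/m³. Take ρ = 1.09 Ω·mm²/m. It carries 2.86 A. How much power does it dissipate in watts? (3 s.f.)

439 W

ρ = 1.09 Ω·mm²/m = 1.09×10^-6 Ω·m
A = π(d/2)² = π(2.1150e-04 m)² = 1.4053e-07 m²
L = m/(density·A) = 0.00813/(8370×1.4053e-07) = 6.912 m
R = ρL/A = (1.09×10^-6)(6.912)/(1.4053e-07) = 53.61 Ω
P = I²R = (2.86)² × 53.61 = 439 W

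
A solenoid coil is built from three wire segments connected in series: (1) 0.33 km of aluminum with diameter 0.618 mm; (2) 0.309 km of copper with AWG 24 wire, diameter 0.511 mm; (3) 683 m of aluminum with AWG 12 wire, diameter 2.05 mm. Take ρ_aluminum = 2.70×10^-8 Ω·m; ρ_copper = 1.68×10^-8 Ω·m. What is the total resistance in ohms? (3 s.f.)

Seg 1: A = π(d/2)² = π(3.0900e-04 m)² = 3.000e-07 m²
R_1 = (2.70×10^-8)(330)/(3.000e-07) = 29.7 Ω
Seg 2: A = π(0.511/2 mm)² = π(2.5550e-04 m)² = 2.051e-07 m²
R_2 = (1.68×10^-8)(309)/(2.051e-07) = 25.31 Ω
Seg 3: A = π(2.05/2 mm)² = π(1.0250e-03 m)² = 3.301e-06 m²
R_3 = (2.70×10^-8)(683)/(3.301e-06) = 5.587 Ω
R_total = R_1 + R_2 + R_3 = 60.6 Ω

60.6 Ω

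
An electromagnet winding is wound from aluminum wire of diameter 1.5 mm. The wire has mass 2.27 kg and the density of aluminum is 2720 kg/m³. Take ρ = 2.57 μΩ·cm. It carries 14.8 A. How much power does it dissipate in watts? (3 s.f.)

1500 W

ρ = 2.57 μΩ·cm = 2.57×10^-8 Ω·m
A = π(d/2)² = π(7.5000e-04 m)² = 1.7671e-06 m²
L = m/(density·A) = 2.27/(2720×1.7671e-06) = 472.3 m
R = ρL/A = (2.57×10^-8)(472.3)/(1.7671e-06) = 6.868 Ω
P = I²R = (14.8)² × 6.868 = 1500 W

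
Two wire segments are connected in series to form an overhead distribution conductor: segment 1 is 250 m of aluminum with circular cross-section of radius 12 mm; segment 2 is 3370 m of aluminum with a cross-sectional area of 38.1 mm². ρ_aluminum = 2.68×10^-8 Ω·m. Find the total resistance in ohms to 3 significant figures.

Segment 1: A = πr² = π(1.2000e-02 m)² = 4.524e-04 m²
R₁ = ρL/A = (2.68×10^-8)(250)/(4.524e-04) = 0.01481 Ω
Segment 2: A = 38.1 mm² = 3.810e-05 m²
R₂ = (2.68×10^-8)(3370)/(3.810e-05) = 2.37 Ω
R = R₁ + R₂ = 2.39 Ω

2.39 Ω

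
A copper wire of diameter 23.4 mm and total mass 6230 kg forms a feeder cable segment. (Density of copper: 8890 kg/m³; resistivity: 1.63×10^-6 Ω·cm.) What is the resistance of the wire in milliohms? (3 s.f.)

61.8 mΩ

ρ = 1.63×10^-6 Ω·cm = 1.63×10^-8 Ω·m
A = π(d/2)² = π(1.1700e-02 m)² = 4.3005e-04 m²
L = m/(density·A) = 6230/(8890×4.3005e-04) = 1630 m
R = ρL/A = (1.63×10^-8)(1630)/(4.3005e-04) = 61.8 mΩ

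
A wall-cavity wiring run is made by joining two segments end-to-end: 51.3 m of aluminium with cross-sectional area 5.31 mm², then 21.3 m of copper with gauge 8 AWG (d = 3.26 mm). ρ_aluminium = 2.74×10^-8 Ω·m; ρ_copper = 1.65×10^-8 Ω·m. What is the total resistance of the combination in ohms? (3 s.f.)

Segment 1: A = 5.31 mm² = 5.310e-06 m²
R₁ = ρL/A = (2.74×10^-8)(51.3)/(5.310e-06) = 0.2647 Ω
Segment 2: A = π(3.26/2 mm)² = π(1.6300e-03 m)² = 8.347e-06 m²
R₂ = (1.65×10^-8)(21.3)/(8.347e-06) = 0.04211 Ω
R = R₁ + R₂ = 0.307 Ω

0.307 Ω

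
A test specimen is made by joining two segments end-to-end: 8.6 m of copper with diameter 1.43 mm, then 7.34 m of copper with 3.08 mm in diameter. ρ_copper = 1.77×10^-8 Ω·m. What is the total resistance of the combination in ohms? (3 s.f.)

0.112 Ω

Segment 1: A = π(d/2)² = π(7.1500e-04 m)² = 1.606e-06 m²
R₁ = ρL/A = (1.77×10^-8)(8.6)/(1.606e-06) = 0.09478 Ω
Segment 2: A = π(d/2)² = π(1.5400e-03 m)² = 7.451e-06 m²
R₂ = (1.77×10^-8)(7.34)/(7.451e-06) = 0.01744 Ω
R = R₁ + R₂ = 0.112 Ω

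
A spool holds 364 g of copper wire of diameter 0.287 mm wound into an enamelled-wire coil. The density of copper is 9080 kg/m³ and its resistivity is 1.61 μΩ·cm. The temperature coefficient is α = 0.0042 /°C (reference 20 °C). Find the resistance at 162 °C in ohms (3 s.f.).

ρ = 1.61 μΩ·cm = 1.61×10^-8 Ω·m
A = π(d/2)² = π(1.4350e-04 m)² = 6.4692e-08 m²
L = m/(density·A) = 0.364/(9080×6.4692e-08) = 619.7 m
R = ρL/A = (1.61×10^-8)(619.7)/(6.4692e-08) = 154.2 Ω
R(162 °C) = 154.2 × (1 + 0.0042×142) = 246 Ω

246 Ω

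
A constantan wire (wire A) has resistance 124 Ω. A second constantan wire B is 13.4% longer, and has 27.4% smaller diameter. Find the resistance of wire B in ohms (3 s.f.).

R ∝ L/d², so R_B/R_A = (1 + 13.4/100) × (1 − 27.4/100)⁻²
= 1.134 × 1.897 = 2.151
R_B = 2.151 × 124 = 267 Ω

267 Ω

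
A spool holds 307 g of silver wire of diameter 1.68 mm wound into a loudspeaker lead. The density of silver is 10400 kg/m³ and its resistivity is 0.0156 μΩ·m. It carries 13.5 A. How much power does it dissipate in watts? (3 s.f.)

ρ = 0.0156 μΩ·m = 1.56×10^-8 Ω·m
A = π(d/2)² = π(8.4000e-04 m)² = 2.2167e-06 m²
L = m/(density·A) = 0.307/(10400×2.2167e-06) = 13.32 m
R = ρL/A = (1.56×10^-8)(13.32)/(2.2167e-06) = 0.09372 Ω
P = I²R = (13.5)² × 0.09372 = 17.1 W

17.1 W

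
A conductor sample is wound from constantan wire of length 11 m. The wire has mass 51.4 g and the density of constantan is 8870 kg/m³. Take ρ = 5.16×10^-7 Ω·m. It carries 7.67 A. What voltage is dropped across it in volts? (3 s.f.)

A = m/(density·L) = 0.0514/(8870×11) = 5.2680e-07 m²
R = ρL/A = (5.16×10^-7)(11)/(5.2680e-07) = 10.77 Ω
V = IR = 7.67 × 10.77 = 82.6 V

82.6 V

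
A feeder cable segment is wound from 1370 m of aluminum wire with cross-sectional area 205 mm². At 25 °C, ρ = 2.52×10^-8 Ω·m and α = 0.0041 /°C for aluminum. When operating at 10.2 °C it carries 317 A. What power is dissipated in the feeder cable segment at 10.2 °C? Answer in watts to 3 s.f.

A = 205 mm² = 2.050e-04 m²
R₍25₎ = ρL/A = (2.52×10^-8)(1370)/(2.050e-04) = 0.1684 Ω
R₍10.2₎ = R₍25₎(1 + αΔT) = 0.1684 × (1 + 0.0041×-14.8) = 0.1582 Ω
P = I²R = (317)² × 0.1582 = 15900 W

15900 W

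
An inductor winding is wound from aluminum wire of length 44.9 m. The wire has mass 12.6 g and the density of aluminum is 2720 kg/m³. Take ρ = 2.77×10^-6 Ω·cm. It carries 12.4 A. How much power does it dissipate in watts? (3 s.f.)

ρ = 2.77×10^-6 Ω·cm = 2.77×10^-8 Ω·m
A = m/(density·L) = 0.0126/(2720×44.9) = 1.0317e-07 m²
R = ρL/A = (2.77×10^-8)(44.9)/(1.0317e-07) = 12.06 Ω
P = I²R = (12.4)² × 12.06 = 1850 W

1850 W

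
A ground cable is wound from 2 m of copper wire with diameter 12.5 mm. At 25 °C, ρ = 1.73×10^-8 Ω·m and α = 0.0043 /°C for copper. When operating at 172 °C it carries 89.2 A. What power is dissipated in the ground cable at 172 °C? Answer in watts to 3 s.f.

A = π(d/2)² = π(6.2500e-03 m)² = 1.227e-04 m²
R₍25₎ = ρL/A = (1.73×10^-8)(2)/(1.227e-04) = 2.819×10^-4 Ω
R₍172₎ = R₍25₎(1 + αΔT) = 2.819×10^-4 × (1 + 0.0043×147) = 4.602×10^-4 Ω
P = I²R = (89.2)² × 4.602×10^-4 = 3.66 W

3.66 W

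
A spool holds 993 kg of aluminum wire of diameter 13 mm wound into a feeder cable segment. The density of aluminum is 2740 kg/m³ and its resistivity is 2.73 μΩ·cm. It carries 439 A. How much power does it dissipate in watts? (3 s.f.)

1.08×10^5 W

ρ = 2.73 μΩ·cm = 2.73×10^-8 Ω·m
A = π(d/2)² = π(6.5000e-03 m)² = 1.3273e-04 m²
L = m/(density·A) = 993/(2740×1.3273e-04) = 2730 m
R = ρL/A = (2.73×10^-8)(2730)/(1.3273e-04) = 0.5616 Ω
P = I²R = (439)² × 0.5616 = 1.08×10^5 W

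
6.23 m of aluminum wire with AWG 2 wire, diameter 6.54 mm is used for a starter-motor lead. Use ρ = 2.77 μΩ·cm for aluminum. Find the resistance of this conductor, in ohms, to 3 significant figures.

ρ = 2.77 μΩ·cm = 2.77×10^-8 Ω·m
A = π(6.54/2 mm)² = π(3.2700e-03 m)² = 3.359e-05 m²
R = ρL/A = (2.77×10^-8)(6.23 m)/(3.359e-05 m²) = 0.00514 Ω

0.00514 Ω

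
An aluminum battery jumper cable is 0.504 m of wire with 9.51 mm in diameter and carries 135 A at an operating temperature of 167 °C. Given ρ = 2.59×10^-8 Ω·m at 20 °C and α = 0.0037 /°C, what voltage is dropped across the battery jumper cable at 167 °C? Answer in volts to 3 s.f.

A = π(d/2)² = π(4.7550e-03 m)² = 7.103e-05 m²
R₍20₎ = ρL/A = (2.59×10^-8)(0.504)/(7.103e-05) = 1.838×10^-4 Ω
R₍167₎ = R₍20₎(1 + αΔT) = 1.838×10^-4 × (1 + 0.0037×147) = 2.837×10^-4 Ω
V = IR = 135 × 2.837×10^-4 = 0.0383 V

0.0383 V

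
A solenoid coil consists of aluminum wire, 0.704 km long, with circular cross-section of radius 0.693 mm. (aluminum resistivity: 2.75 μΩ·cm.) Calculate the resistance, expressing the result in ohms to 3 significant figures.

12.8 Ω

ρ = 2.75 μΩ·cm = 2.75×10^-8 Ω·m
A = πr² = π(6.9300e-04 m)² = 1.509e-06 m²
R = ρL/A = (2.75×10^-8)(704 m)/(1.509e-06 m²) = 12.8 Ω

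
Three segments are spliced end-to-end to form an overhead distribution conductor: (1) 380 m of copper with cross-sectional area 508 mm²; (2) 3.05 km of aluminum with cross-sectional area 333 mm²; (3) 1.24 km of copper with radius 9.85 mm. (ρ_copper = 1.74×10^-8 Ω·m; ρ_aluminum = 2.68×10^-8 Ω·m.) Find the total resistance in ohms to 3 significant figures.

0.329 Ω

Seg 1: A = 508 mm² = 5.080e-04 m²
R_1 = (1.74×10^-8)(380)/(5.080e-04) = 0.01302 Ω
Seg 2: A = 333 mm² = 3.330e-04 m²
R_2 = (2.68×10^-8)(3050)/(3.330e-04) = 0.2455 Ω
Seg 3: A = πr² = π(9.8500e-03 m)² = 3.048e-04 m²
R_3 = (1.74×10^-8)(1240)/(3.048e-04) = 0.07079 Ω
R_total = R_1 + R_2 + R_3 = 0.329 Ω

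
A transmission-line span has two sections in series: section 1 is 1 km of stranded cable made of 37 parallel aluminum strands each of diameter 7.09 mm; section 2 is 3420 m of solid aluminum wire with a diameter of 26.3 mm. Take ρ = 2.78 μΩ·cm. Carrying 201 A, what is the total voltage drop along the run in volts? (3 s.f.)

39.0 V

ρ = 2.78 μΩ·cm = 2.78×10^-8 Ω·m
Section 1: A_strand = π(3.5450e-03)² = 3.948e-05 m²; R₁ = ρL/(N·A_s) = (2.78×10^-8)(1000)/(37×3.948e-05) = 0.01903 Ω
Section 2: A = π(d/2)² = π(1.3150e-02 m)² = 5.433e-04 m²
R₂ = (2.78×10^-8)(3420)/(5.433e-04) = 0.175 Ω
R = R₁ + R₂ = 0.194 Ω
V = IR = 201 × 0.194 = 39.0 V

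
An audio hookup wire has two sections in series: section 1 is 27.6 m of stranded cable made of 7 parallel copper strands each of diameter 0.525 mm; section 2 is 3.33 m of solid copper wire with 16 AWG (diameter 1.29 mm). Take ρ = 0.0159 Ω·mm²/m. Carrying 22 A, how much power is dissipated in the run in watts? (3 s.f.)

160 W

ρ = 0.0159 Ω·mm²/m = 1.59×10^-8 Ω·m
Section 1: A_strand = π(2.6250e-04)² = 2.165e-07 m²; R₁ = ρL/(N·A_s) = (1.59×10^-8)(27.6)/(7×2.165e-07) = 0.2896 Ω
Section 2: A = π(1.29/2 mm)² = π(6.4500e-04 m)² = 1.307e-06 m²
R₂ = (1.59×10^-8)(3.33)/(1.307e-06) = 0.04051 Ω
R = R₁ + R₂ = 0.3301 Ω
P = I²R = (22)² × 0.3301 = 160 W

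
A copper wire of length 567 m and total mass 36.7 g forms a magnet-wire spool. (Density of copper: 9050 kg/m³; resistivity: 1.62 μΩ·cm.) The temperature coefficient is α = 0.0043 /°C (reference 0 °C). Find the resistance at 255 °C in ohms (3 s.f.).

2690 Ω

ρ = 1.62 μΩ·cm = 1.62×10^-8 Ω·m
A = m/(density·L) = 0.0367/(9050×567) = 7.1521e-09 m²
R = ρL/A = (1.62×10^-8)(567)/(7.1521e-09) = 1284 Ω
R(255 °C) = 1284 × (1 + 0.0043×255) = 2690 Ω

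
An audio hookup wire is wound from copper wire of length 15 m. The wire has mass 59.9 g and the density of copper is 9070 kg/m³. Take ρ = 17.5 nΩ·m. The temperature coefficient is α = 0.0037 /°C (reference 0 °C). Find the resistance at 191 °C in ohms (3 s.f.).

1.02 Ω

ρ = 17.5 nΩ·m = 1.75×10^-8 Ω·m
A = m/(density·L) = 0.0599/(9070×15) = 4.4028e-07 m²
R = ρL/A = (1.75×10^-8)(15)/(4.4028e-07) = 0.5962 Ω
R(191 °C) = 0.5962 × (1 + 0.0037×191) = 1.02 Ω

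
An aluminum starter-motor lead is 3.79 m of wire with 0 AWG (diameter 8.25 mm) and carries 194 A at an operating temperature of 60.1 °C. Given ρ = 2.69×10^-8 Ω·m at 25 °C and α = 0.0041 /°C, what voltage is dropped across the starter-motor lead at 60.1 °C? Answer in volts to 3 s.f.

0.423 V

A = π(8.25/2 mm)² = π(4.1250e-03 m)² = 5.346e-05 m²
R₍25₎ = ρL/A = (2.69×10^-8)(3.79)/(5.346e-05) = 0.001907 Ω
R₍60.1₎ = R₍25₎(1 + αΔT) = 0.001907 × (1 + 0.0041×35.1) = 0.002182 Ω
V = IR = 194 × 0.002182 = 0.423 V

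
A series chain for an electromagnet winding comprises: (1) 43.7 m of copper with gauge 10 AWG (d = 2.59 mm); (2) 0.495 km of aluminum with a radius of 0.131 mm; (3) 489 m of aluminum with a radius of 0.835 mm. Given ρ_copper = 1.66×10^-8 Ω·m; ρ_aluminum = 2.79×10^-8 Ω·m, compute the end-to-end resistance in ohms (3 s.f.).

Seg 1: A = π(2.59/2 mm)² = π(1.2950e-03 m)² = 5.269e-06 m²
R_1 = (1.66×10^-8)(43.7)/(5.269e-06) = 0.1377 Ω
Seg 2: A = πr² = π(1.3100e-04 m)² = 5.391e-08 m²
R_2 = (2.79×10^-8)(495)/(5.391e-08) = 256.2 Ω
Seg 3: A = πr² = π(8.3500e-04 m)² = 2.190e-06 m²
R_3 = (2.79×10^-8)(489)/(2.190e-06) = 6.229 Ω
R_total = R_1 + R_2 + R_3 = 263 Ω

263 Ω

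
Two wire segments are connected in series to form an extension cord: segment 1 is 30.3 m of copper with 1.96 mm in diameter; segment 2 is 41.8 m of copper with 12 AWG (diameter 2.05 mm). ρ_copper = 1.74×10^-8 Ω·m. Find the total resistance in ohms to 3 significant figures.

Segment 1: A = π(d/2)² = π(9.8000e-04 m)² = 3.017e-06 m²
R₁ = ρL/A = (1.74×10^-8)(30.3)/(3.017e-06) = 0.1747 Ω
Segment 2: A = π(2.05/2 mm)² = π(1.0250e-03 m)² = 3.301e-06 m²
R₂ = (1.74×10^-8)(41.8)/(3.301e-06) = 0.2204 Ω
R = R₁ + R₂ = 0.395 Ω

0.395 Ω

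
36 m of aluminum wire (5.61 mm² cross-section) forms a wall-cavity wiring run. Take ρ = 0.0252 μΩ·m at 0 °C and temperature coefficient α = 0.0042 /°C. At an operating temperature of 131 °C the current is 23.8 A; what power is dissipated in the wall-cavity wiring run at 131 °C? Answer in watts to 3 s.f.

142 W

ρ = 0.0252 μΩ·m = 2.52×10^-8 Ω·m
A = 5.61 mm² = 5.610e-06 m²
R₍0₎ = ρL/A = (2.52×10^-8)(36)/(5.610e-06) = 0.1617 Ω
R₍131₎ = R₍0₎(1 + αΔT) = 0.1617 × (1 + 0.0042×131) = 0.2507 Ω
P = I²R = (23.8)² × 0.2507 = 142 W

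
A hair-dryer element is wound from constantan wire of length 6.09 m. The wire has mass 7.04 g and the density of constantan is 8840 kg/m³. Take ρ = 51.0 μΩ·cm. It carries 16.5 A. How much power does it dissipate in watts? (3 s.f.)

ρ = 51.0 μΩ·cm = 5.10×10^-7 Ω·m
A = m/(density·L) = 0.00704/(8840×6.09) = 1.3077e-07 m²
R = ρL/A = (5.10×10^-7)(6.09)/(1.3077e-07) = 23.75 Ω
P = I²R = (16.5)² × 23.75 = 6470 W

6470 W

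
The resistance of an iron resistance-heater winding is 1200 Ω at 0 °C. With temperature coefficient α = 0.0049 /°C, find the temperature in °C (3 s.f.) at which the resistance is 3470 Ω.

R = R₀(1 + α(T − T₀)) ⇒ T = T₀ + (R/R₀ − 1)/α
T = 0 + (3470/1200 − 1)/0.0049 = 0 + (1.892)/0.0049 = 386 °C

386 °C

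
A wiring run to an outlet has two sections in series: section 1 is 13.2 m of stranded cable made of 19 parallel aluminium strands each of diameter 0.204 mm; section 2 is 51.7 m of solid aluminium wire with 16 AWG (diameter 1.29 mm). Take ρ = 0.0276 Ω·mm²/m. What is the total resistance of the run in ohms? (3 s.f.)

1.68 Ω

ρ = 0.0276 Ω·mm²/m = 2.76×10^-8 Ω·m
Section 1: A_strand = π(1.0200e-04)² = 3.269e-08 m²; R₁ = ρL/(N·A_s) = (2.76×10^-8)(13.2)/(19×3.269e-08) = 0.5867 Ω
Section 2: A = π(1.29/2 mm)² = π(6.4500e-04 m)² = 1.307e-06 m²
R₂ = (2.76×10^-8)(51.7)/(1.307e-06) = 1.092 Ω
R = R₁ + R₂ = 1.68 Ω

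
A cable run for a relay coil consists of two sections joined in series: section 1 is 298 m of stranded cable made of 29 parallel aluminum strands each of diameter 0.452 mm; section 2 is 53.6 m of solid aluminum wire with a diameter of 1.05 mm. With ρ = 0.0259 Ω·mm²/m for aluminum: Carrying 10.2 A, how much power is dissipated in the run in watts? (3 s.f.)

339 W

ρ = 0.0259 Ω·mm²/m = 2.59×10^-8 Ω·m
Section 1: A_strand = π(2.2600e-04)² = 1.605e-07 m²; R₁ = ρL/(N·A_s) = (2.59×10^-8)(298)/(29×1.605e-07) = 1.659 Ω
Section 2: A = π(d/2)² = π(5.2500e-04 m)² = 8.659e-07 m²
R₂ = (2.59×10^-8)(53.6)/(8.659e-07) = 1.603 Ω
R = R₁ + R₂ = 3.262 Ω
P = I²R = (10.2)² × 3.262 = 339 W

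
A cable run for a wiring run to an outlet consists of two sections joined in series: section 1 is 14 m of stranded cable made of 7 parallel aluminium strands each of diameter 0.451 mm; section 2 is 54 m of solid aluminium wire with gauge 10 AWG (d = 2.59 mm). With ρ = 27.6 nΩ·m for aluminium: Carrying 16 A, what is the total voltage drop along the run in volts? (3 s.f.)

ρ = 27.6 nΩ·m = 2.76×10^-8 Ω·m
Section 1: A_strand = π(2.2550e-04)² = 1.598e-07 m²; R₁ = ρL/(N·A_s) = (2.76×10^-8)(14)/(7×1.598e-07) = 0.3455 Ω
Section 2: A = π(2.59/2 mm)² = π(1.2950e-03 m)² = 5.269e-06 m²
R₂ = (2.76×10^-8)(54)/(5.269e-06) = 0.2829 Ω
R = R₁ + R₂ = 0.6284 Ω
V = IR = 16 × 0.6284 = 10.1 V

10.1 V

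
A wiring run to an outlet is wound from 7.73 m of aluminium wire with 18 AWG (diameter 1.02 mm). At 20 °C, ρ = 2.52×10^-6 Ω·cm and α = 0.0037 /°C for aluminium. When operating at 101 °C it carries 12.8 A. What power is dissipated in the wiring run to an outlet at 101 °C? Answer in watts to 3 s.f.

ρ = 2.52×10^-6 Ω·cm = 2.52×10^-8 Ω·m
A = π(1.02/2 mm)² = π(5.1000e-04 m)² = 8.171e-07 m²
R₍20₎ = ρL/A = (2.52×10^-8)(7.73)/(8.171e-07) = 0.2384 Ω
R₍101₎ = R₍20₎(1 + αΔT) = 0.2384 × (1 + 0.0037×81) = 0.3098 Ω
P = I²R = (12.8)² × 0.3098 = 50.8 W

50.8 W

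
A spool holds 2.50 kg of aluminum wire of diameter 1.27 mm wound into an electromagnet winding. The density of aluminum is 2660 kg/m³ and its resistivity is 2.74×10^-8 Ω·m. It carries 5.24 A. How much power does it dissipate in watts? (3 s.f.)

441 W

A = π(d/2)² = π(6.3500e-04 m)² = 1.2668e-06 m²
L = m/(density·A) = 2.5/(2660×1.2668e-06) = 741.9 m
R = ρL/A = (2.74×10^-8)(741.9)/(1.2668e-06) = 16.05 Ω
P = I²R = (5.24)² × 16.05 = 441 W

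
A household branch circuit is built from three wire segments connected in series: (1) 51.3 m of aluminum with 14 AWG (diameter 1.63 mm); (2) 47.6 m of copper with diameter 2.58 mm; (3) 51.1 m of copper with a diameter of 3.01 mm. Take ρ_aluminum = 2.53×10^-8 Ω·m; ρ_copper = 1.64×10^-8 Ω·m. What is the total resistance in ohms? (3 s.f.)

0.889 Ω

Seg 1: A = π(1.63/2 mm)² = π(8.1500e-04 m)² = 2.087e-06 m²
R_1 = (2.53×10^-8)(51.3)/(2.087e-06) = 0.622 Ω
Seg 2: A = π(d/2)² = π(1.2900e-03 m)² = 5.228e-06 m²
R_2 = (1.64×10^-8)(47.6)/(5.228e-06) = 0.1493 Ω
Seg 3: A = π(d/2)² = π(1.5050e-03 m)² = 7.116e-06 m²
R_3 = (1.64×10^-8)(51.1)/(7.116e-06) = 0.1178 Ω
R_total = R_1 + R_2 + R_3 = 0.889 Ω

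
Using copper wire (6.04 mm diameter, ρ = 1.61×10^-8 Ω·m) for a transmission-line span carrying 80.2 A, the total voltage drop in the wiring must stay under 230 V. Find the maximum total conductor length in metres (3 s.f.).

5100 m

A = π(d/2)² = π(3.0200e-03 m)² = 2.865e-05 m²
L_max = V_max·A/(1·ρI) = (230)(2.865e-05)/(1.61×10^-8×80.2) = 5100 m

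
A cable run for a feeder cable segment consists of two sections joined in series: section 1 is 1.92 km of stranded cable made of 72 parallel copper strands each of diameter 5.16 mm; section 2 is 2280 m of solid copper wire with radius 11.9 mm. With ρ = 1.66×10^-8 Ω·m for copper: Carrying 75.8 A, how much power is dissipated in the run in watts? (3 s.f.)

Section 1: A_strand = π(2.5800e-03)² = 2.091e-05 m²; R₁ = ρL/(N·A_s) = (1.66×10^-8)(1920)/(72×2.091e-05) = 0.02117 Ω
Section 2: A = πr² = π(1.1900e-02 m)² = 4.449e-04 m²
R₂ = (1.66×10^-8)(2280)/(4.449e-04) = 0.08507 Ω
R = R₁ + R₂ = 0.1062 Ω
P = I²R = (75.8)² × 0.1062 = 610 W

610 W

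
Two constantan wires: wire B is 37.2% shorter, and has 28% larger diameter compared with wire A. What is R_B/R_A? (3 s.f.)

R ∝ L/d², so R_B/R_A = (1 − 37.2/100) × (1 + 28/100)⁻²
= 0.628 × 0.6103 = 0.383

0.383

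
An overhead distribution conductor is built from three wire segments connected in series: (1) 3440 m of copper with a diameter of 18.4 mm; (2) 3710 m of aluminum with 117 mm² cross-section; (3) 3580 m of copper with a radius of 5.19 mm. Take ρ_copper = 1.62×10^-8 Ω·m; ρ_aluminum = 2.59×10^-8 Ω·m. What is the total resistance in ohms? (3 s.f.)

1.72 Ω

Seg 1: A = π(d/2)² = π(9.2000e-03 m)² = 2.659e-04 m²
R_1 = (1.62×10^-8)(3440)/(2.659e-04) = 0.2096 Ω
Seg 2: A = 117 mm² = 1.170e-04 m²
R_2 = (2.59×10^-8)(3710)/(1.170e-04) = 0.8213 Ω
Seg 3: A = πr² = π(5.1900e-03 m)² = 8.462e-05 m²
R_3 = (1.62×10^-8)(3580)/(8.462e-05) = 0.6854 Ω
R_total = R_1 + R_2 + R_3 = 1.72 Ω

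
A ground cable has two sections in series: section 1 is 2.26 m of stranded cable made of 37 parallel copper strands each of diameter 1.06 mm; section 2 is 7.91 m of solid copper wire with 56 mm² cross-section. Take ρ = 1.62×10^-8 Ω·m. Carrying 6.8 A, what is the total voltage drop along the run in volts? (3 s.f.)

0.0232 V

Section 1: A_strand = π(5.3000e-04)² = 8.825e-07 m²; R₁ = ρL/(N·A_s) = (1.62×10^-8)(2.26)/(37×8.825e-07) = 0.001121 Ω
Section 2: A = 56 mm² = 5.600e-05 m²
R₂ = (1.62×10^-8)(7.91)/(5.600e-05) = 0.002288 Ω
R = R₁ + R₂ = 0.00341 Ω
V = IR = 6.8 × 0.00341 = 0.0232 V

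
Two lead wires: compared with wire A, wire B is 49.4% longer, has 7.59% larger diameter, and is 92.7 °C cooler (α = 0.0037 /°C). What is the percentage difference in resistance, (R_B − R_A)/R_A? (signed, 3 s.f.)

R ∝ ρL/d² with ρ ∝ (1+αΔT), so R_B/R_A = (1 + 49.4/100) × (1 + 7.59/100)⁻² × (1 − 0.0037×92.7)
= 1.494 × 0.8639 × 0.657 = 0.848
(R_B − R_A)/R_A = 0.848 − 1 = -15.2%

-15.2%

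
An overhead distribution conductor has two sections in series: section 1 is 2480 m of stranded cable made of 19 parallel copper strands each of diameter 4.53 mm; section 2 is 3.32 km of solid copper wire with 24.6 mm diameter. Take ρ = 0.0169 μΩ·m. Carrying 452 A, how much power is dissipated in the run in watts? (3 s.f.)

52100 W

ρ = 0.0169 μΩ·m = 1.69×10^-8 Ω·m
Section 1: A_strand = π(2.2650e-03)² = 1.612e-05 m²; R₁ = ρL/(N·A_s) = (1.69×10^-8)(2480)/(19×1.612e-05) = 0.1369 Ω
Section 2: A = π(d/2)² = π(1.2300e-02 m)² = 4.753e-04 m²
R₂ = (1.69×10^-8)(3320)/(4.753e-04) = 0.118 Ω
R = R₁ + R₂ = 0.2549 Ω
P = I²R = (452)² × 0.2549 = 52100 W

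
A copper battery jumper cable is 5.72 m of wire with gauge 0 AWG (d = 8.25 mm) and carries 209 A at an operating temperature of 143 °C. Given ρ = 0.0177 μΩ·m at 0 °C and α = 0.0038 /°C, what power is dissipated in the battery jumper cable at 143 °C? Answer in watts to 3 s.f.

128 W

ρ = 0.0177 μΩ·m = 1.77×10^-8 Ω·m
A = π(8.25/2 mm)² = π(4.1250e-03 m)² = 5.346e-05 m²
R₍0₎ = ρL/A = (1.77×10^-8)(5.72)/(5.346e-05) = 0.001894 Ω
R₍143₎ = R₍0₎(1 + αΔT) = 0.001894 × (1 + 0.0038×143) = 0.002923 Ω
P = I²R = (209)² × 0.002923 = 128 W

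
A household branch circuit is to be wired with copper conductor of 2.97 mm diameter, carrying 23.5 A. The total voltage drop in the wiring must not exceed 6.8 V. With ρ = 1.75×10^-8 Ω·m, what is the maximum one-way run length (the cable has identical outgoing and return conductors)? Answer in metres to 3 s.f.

57.3 m

A = π(d/2)² = π(1.4850e-03 m)² = 6.928e-06 m²
L_max = V_max·A/(2·ρI) = (6.8)(6.928e-06)/(2×1.75×10^-8×23.5) = 57.3 m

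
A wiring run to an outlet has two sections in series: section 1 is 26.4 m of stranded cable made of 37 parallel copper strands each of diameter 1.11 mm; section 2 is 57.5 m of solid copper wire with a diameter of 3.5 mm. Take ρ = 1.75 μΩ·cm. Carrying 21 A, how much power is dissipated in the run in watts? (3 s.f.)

ρ = 1.75 μΩ·cm = 1.75×10^-8 Ω·m
Section 1: A_strand = π(5.5500e-04)² = 9.677e-07 m²; R₁ = ρL/(N·A_s) = (1.75×10^-8)(26.4)/(37×9.677e-07) = 0.0129 Ω
Section 2: A = π(d/2)² = π(1.7500e-03 m)² = 9.621e-06 m²
R₂ = (1.75×10^-8)(57.5)/(9.621e-06) = 0.1046 Ω
R = R₁ + R₂ = 0.1175 Ω
P = I²R = (21)² × 0.1175 = 51.8 W

51.8 W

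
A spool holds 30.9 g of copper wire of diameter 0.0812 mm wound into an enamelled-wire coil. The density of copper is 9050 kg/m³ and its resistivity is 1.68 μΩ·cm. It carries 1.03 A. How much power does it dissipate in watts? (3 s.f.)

ρ = 1.68 μΩ·cm = 1.68×10^-8 Ω·m
A = π(d/2)² = π(4.0600e-05 m)² = 5.1785e-09 m²
L = m/(density·A) = 0.0309/(9050×5.1785e-09) = 659.3 m
R = ρL/A = (1.68×10^-8)(659.3)/(5.1785e-09) = 2139 Ω
P = I²R = (1.03)² × 2139 = 2270 W

2270 W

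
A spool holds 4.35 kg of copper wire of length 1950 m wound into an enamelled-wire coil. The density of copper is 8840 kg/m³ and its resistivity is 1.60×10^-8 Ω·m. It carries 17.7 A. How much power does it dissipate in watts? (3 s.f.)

A = m/(density·L) = 4.35/(8840×1950) = 2.5235e-07 m²
R = ρL/A = (1.60×10^-8)(1950)/(2.5235e-07) = 123.6 Ω
P = I²R = (17.7)² × 123.6 = 38700 W

38700 W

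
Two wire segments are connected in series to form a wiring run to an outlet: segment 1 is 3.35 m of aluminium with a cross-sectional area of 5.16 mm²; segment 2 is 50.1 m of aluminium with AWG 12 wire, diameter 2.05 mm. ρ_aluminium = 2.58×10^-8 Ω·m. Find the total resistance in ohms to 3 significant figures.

0.408 Ω

Segment 1: A = 5.16 mm² = 5.160e-06 m²
R₁ = ρL/A = (2.58×10^-8)(3.35)/(5.160e-06) = 0.01675 Ω
Segment 2: A = π(2.05/2 mm)² = π(1.0250e-03 m)² = 3.301e-06 m²
R₂ = (2.58×10^-8)(50.1)/(3.301e-06) = 0.3916 Ω
R = R₁ + R₂ = 0.408 Ω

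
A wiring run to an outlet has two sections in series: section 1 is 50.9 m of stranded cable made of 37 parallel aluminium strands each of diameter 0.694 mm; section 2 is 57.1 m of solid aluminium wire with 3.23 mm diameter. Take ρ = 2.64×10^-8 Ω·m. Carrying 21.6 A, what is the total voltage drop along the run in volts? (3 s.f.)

6.05 V

Section 1: A_strand = π(3.4700e-04)² = 3.783e-07 m²; R₁ = ρL/(N·A_s) = (2.64×10^-8)(50.9)/(37×3.783e-07) = 0.09601 Ω
Section 2: A = π(d/2)² = π(1.6150e-03 m)² = 8.194e-06 m²
R₂ = (2.64×10^-8)(57.1)/(8.194e-06) = 0.184 Ω
R = R₁ + R₂ = 0.28 Ω
V = IR = 21.6 × 0.28 = 6.05 V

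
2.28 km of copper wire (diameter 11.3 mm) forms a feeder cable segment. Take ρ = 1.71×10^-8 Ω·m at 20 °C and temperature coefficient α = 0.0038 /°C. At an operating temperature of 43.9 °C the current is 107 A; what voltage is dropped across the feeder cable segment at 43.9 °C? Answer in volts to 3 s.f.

45.4 V

A = π(d/2)² = π(5.6500e-03 m)² = 1.003e-04 m²
R₍20₎ = ρL/A = (1.71×10^-8)(2280)/(1.003e-04) = 0.3888 Ω
R₍43.9₎ = R₍20₎(1 + αΔT) = 0.3888 × (1 + 0.0038×23.9) = 0.4241 Ω
V = IR = 107 × 0.4241 = 45.4 V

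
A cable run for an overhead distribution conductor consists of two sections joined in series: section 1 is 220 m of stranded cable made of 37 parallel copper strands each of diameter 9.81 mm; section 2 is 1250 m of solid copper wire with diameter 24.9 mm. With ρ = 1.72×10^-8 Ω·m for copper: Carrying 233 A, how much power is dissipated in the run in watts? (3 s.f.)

Section 1: A_strand = π(4.9050e-03)² = 7.558e-05 m²; R₁ = ρL/(N·A_s) = (1.72×10^-8)(220)/(37×7.558e-05) = 0.001353 Ω
Section 2: A = π(d/2)² = π(1.2450e-02 m)² = 4.870e-04 m²
R₂ = (1.72×10^-8)(1250)/(4.870e-04) = 0.04415 Ω
R = R₁ + R₂ = 0.04551 Ω
P = I²R = (233)² × 0.04551 = 2470 W

2470 W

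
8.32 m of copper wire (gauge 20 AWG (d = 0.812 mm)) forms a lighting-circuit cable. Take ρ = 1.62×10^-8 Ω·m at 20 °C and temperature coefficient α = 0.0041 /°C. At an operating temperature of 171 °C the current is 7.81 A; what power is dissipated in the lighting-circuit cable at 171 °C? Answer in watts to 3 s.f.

A = π(0.812/2 mm)² = π(4.0600e-04 m)² = 5.178e-07 m²
R₍20₎ = ρL/A = (1.62×10^-8)(8.32)/(5.178e-07) = 0.2603 Ω
R₍171₎ = R₍20₎(1 + αΔT) = 0.2603 × (1 + 0.0041×151) = 0.4214 Ω
P = I²R = (7.81)² × 0.4214 = 25.7 W

25.7 W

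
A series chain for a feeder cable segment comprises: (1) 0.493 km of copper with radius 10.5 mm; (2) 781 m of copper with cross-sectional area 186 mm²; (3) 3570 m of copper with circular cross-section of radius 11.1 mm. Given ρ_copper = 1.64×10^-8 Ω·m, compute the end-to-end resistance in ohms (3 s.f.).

0.243 Ω

Seg 1: A = πr² = π(1.0500e-02 m)² = 3.464e-04 m²
R_1 = (1.64×10^-8)(493)/(3.464e-04) = 0.02334 Ω
Seg 2: A = 186 mm² = 1.860e-04 m²
R_2 = (1.64×10^-8)(781)/(1.860e-04) = 0.06886 Ω
Seg 3: A = πr² = π(1.1100e-02 m)² = 3.871e-04 m²
R_3 = (1.64×10^-8)(3570)/(3.871e-04) = 0.1513 Ω
R_total = R_1 + R_2 + R_3 = 0.243 Ω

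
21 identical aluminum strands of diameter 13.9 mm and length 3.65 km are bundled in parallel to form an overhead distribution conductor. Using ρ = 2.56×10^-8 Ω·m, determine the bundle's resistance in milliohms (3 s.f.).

29.3 mΩ

A_strand = π(6.9500e-03 m)² = 1.517e-04 m²
R_strand = ρL/A = (2.56×10^-8)(3650)/(1.517e-04) = 0.6158 Ω
R_total = R_strand/N = 0.6158/21 = 29.3 mΩ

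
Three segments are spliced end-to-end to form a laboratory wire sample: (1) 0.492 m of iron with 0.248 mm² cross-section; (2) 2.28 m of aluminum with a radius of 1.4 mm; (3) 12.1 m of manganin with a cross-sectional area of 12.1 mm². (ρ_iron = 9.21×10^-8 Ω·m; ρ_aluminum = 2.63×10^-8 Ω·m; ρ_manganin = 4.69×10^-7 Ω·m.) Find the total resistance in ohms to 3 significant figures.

0.661 Ω

Seg 1: A = 0.248 mm² = 2.480e-07 m²
R_1 = (9.21×10^-8)(0.492)/(2.480e-07) = 0.1827 Ω
Seg 2: A = πr² = π(1.4000e-03 m)² = 6.158e-06 m²
R_2 = (2.63×10^-8)(2.28)/(6.158e-06) = 0.009738 Ω
Seg 3: A = 12.1 mm² = 1.210e-05 m²
R_3 = (4.69×10^-7)(12.1)/(1.210e-05) = 0.469 Ω
R_total = R_1 + R_2 + R_3 = 0.661 Ω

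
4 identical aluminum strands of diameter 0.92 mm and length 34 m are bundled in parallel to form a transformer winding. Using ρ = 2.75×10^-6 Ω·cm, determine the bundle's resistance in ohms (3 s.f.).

ρ = 2.75×10^-6 Ω·cm = 2.75×10^-8 Ω·m
A_strand = π(4.6000e-04 m)² = 6.648e-07 m²
R_strand = ρL/A = (2.75×10^-8)(34)/(6.648e-07) = 1.407 Ω
R_total = R_strand/N = 1.407/4 = 0.352 Ω

0.352 Ω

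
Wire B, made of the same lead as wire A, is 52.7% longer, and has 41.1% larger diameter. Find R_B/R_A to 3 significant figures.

0.767

R ∝ L/d², so R_B/R_A = (1 + 52.7/100) × (1 + 41.1/100)⁻²
= 1.527 × 0.5023 = 0.767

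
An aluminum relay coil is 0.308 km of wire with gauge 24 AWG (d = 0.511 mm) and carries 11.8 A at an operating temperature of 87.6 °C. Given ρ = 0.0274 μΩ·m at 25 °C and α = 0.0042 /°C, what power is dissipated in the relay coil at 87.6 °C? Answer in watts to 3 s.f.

7240 W

ρ = 0.0274 μΩ·m = 2.74×10^-8 Ω·m
A = π(0.511/2 mm)² = π(2.5550e-04 m)² = 2.051e-07 m²
R₍25₎ = ρL/A = (2.74×10^-8)(308)/(2.051e-07) = 41.15 Ω
R₍87.6₎ = R₍25₎(1 + αΔT) = 41.15 × (1 + 0.0042×62.6) = 51.97 Ω
P = I²R = (11.8)² × 51.97 = 7240 W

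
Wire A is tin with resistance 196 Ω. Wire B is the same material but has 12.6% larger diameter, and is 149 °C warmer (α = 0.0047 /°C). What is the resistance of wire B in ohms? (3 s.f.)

263 Ω

R ∝ ρL/d² with ρ ∝ (1+αΔT), so R_B/R_A = (1 + 12.6/100)⁻² × (1 + 0.0047×149)
= 0.7887 × 1.7 = 1.341
R_B = 1.341 × 196 = 263 Ω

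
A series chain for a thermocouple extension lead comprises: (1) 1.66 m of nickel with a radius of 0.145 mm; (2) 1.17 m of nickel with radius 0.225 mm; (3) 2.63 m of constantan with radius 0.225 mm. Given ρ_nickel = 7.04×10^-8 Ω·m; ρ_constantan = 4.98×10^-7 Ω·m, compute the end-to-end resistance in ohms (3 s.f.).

Seg 1: A = πr² = π(1.4500e-04 m)² = 6.605e-08 m²
R_1 = (7.04×10^-8)(1.66)/(6.605e-08) = 1.769 Ω
Seg 2: A = πr² = π(2.2500e-04 m)² = 1.590e-07 m²
R_2 = (7.04×10^-8)(1.17)/(1.590e-07) = 0.5179 Ω
Seg 3: A = πr² = π(2.2500e-04 m)² = 1.590e-07 m²
R_3 = (4.98×10^-7)(2.63)/(1.590e-07) = 8.235 Ω
R_total = R_1 + R_2 + R_3 = 10.5 Ω

10.5 Ω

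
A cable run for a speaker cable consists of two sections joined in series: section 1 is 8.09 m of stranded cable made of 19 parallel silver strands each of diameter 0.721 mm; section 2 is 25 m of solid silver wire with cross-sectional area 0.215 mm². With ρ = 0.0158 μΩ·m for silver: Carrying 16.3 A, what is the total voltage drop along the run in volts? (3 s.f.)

30.2 V

ρ = 0.0158 μΩ·m = 1.58×10^-8 Ω·m
Section 1: A_strand = π(3.6050e-04)² = 4.083e-07 m²; R₁ = ρL/(N·A_s) = (1.58×10^-8)(8.09)/(19×4.083e-07) = 0.01648 Ω
Section 2: A = 0.215 mm² = 2.150e-07 m²
R₂ = (1.58×10^-8)(25)/(2.150e-07) = 1.837 Ω
R = R₁ + R₂ = 1.854 Ω
V = IR = 16.3 × 1.854 = 30.2 V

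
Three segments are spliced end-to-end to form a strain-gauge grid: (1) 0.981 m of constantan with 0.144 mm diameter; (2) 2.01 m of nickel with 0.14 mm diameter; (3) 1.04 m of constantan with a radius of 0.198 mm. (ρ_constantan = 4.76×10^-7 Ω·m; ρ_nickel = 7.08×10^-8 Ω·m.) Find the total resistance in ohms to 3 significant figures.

Seg 1: A = π(d/2)² = π(7.2000e-05 m)² = 1.629e-08 m²
R_1 = (4.76×10^-7)(0.981)/(1.629e-08) = 28.67 Ω
Seg 2: A = π(d/2)² = π(7.0000e-05 m)² = 1.539e-08 m²
R_2 = (7.08×10^-8)(2.01)/(1.539e-08) = 9.244 Ω
Seg 3: A = πr² = π(1.9800e-04 m)² = 1.232e-07 m²
R_3 = (4.76×10^-7)(1.04)/(1.232e-07) = 4.019 Ω
R_total = R_1 + R_2 + R_3 = 41.9 Ω

41.9 Ω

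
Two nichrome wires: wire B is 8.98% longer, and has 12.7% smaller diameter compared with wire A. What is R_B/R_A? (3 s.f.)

R ∝ L/d², so R_B/R_A = (1 + 8.98/100) × (1 − 12.7/100)⁻²
= 1.09 × 1.312 = 1.43

1.43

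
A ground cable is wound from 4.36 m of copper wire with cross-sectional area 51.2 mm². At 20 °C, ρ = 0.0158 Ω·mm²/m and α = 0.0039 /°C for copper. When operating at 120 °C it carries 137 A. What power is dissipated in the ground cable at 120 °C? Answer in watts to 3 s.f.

35.1 W

ρ = 0.0158 Ω·mm²/m = 1.58×10^-8 Ω·m
A = 51.2 mm² = 5.120e-05 m²
R₍20₎ = ρL/A = (1.58×10^-8)(4.36)/(5.120e-05) = 0.001345 Ω
R₍120₎ = R₍20₎(1 + αΔT) = 0.001345 × (1 + 0.0039×100) = 0.00187 Ω
P = I²R = (137)² × 0.00187 = 35.1 W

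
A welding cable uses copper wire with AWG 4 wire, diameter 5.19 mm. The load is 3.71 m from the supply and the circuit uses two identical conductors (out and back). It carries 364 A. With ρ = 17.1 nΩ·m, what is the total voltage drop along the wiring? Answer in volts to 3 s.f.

ρ = 17.1 nΩ·m = 1.71×10^-8 Ω·m
A = π(5.19/2 mm)² = π(2.5950e-03 m)² = 2.116e-05 m²
Total conductor length (both ways) L = 2 × 3.71 = 7.42 m
R = ρL/A = (1.71×10^-8)(7.42)/(2.116e-05) = 0.005998 Ω
V = IR = 364 × 0.005998 = 2.18 V

2.18 V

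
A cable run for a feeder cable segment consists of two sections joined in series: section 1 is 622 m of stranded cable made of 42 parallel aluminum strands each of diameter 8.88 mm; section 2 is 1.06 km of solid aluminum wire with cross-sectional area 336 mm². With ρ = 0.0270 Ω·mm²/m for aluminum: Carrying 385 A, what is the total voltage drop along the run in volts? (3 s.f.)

ρ = 0.0270 Ω·mm²/m = 2.70×10^-8 Ω·m
Section 1: A_strand = π(4.4400e-03)² = 6.193e-05 m²; R₁ = ρL/(N·A_s) = (2.70×10^-8)(622)/(42×6.193e-05) = 0.006456 Ω
Section 2: A = 336 mm² = 3.360e-04 m²
R₂ = (2.70×10^-8)(1060)/(3.360e-04) = 0.08518 Ω
R = R₁ + R₂ = 0.09163 Ω
V = IR = 385 × 0.09163 = 35.3 V

35.3 V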